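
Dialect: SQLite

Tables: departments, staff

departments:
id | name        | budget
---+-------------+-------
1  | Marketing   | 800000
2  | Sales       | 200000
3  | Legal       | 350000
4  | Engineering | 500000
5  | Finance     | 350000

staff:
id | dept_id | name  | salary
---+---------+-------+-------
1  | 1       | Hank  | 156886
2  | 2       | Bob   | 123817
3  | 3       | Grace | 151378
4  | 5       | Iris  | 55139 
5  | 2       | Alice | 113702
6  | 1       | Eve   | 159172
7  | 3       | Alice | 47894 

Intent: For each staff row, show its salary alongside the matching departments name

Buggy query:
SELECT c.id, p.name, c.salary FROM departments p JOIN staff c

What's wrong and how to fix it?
Bug: JOIN with no ON clause produces a cartesian product; every staff row pairs with every departments row

Fix: Specify the join condition linking the foreign key to the parent id

Corrected query:
SELECT c.id, p.name, c.salary FROM departments p JOIN staff c ON c.dept_id = p.id

Result:
id | name      | salary
---+-----------+-------
1  | Marketing | 156886
2  | Sales     | 123817
3  | Legal     | 151378
4  | Finance   | 55139 
5  | Sales     | 113702
6  | Marketing | 159172
7  | Legal     | 47894 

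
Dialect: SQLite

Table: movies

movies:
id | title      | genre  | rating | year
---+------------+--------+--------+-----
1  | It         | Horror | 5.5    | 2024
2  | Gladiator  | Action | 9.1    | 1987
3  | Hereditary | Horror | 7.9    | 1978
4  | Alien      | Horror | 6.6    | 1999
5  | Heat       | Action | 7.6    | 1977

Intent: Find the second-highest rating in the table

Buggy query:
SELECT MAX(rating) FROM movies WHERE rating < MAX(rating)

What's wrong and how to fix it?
Bug: MAX(rating) on the right of the comparison is an aggregate-in-WHERE error

Fix: Compute the overall MAX in a subquery, then take MAX of rows below it

Corrected query:
SELECT MAX(rating) FROM movies WHERE rating < (SELECT MAX(rating) FROM movies)

Result:
MAX(rating)
-----------
7.9        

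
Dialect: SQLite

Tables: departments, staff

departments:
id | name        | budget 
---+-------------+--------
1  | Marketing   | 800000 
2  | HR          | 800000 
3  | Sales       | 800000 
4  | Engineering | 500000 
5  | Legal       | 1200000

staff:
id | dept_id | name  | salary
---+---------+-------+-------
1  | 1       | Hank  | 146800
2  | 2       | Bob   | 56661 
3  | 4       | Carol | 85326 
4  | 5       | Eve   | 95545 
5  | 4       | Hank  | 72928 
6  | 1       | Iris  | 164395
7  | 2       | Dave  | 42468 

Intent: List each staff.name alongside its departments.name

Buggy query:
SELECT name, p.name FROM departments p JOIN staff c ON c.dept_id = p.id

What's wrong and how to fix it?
Bug: Both tables have a 'name' column; the unqualified reference is ambiguous

Fix: Prefix ambiguous columns with the table alias

Corrected query:
SELECT c.name, p.name FROM departments p JOIN staff c ON c.dept_id = p.id

Result:
name  | name       
------+------------
Hank  | Marketing  
Bob   | HR         
Carol | Engineering
Eve   | Legal      
Hank  | Engineering
Iris  | Marketing  
Dave  | HR         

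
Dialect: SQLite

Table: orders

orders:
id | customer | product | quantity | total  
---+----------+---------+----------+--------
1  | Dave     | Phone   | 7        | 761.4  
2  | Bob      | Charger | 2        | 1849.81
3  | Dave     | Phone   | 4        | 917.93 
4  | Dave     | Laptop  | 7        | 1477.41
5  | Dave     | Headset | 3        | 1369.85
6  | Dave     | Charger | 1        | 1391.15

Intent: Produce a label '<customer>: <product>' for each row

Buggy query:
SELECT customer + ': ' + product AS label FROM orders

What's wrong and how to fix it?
Bug: '+' is numeric addition; on text columns SQLite converts them to 0 instead of concatenating

Fix: Replace + with || to concatenate text

Corrected query:
SELECT customer || ': ' || product AS label FROM orders

Result:
label        
-------------
Dave: Phone  
Bob: Charger 
Dave: Phone  
Dave: Laptop 
Dave: Headset
Dave: Charger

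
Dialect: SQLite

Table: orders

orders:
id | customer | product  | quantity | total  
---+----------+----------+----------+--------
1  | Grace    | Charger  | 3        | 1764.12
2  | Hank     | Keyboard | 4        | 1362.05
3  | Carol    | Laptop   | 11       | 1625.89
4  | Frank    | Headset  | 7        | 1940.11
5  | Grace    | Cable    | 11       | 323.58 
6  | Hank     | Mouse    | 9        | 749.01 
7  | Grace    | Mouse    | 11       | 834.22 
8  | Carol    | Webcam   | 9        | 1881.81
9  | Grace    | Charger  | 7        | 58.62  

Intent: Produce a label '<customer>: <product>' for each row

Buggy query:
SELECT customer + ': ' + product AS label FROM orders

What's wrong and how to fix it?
Bug: SQLite uses || for string concatenation; + coerces text to numbers (yielding 0)

Fix: Use the || operator for string concatenation

Corrected query:
SELECT customer || ': ' || product AS label FROM orders

Result:
label         
--------------
Grace: Charger
Hank: Keyboard
Carol: Laptop 
Frank: Headset
Grace: Cable  
Hank: Mouse   
Grace: Mouse  
Carol: Webcam 
Grace: Charger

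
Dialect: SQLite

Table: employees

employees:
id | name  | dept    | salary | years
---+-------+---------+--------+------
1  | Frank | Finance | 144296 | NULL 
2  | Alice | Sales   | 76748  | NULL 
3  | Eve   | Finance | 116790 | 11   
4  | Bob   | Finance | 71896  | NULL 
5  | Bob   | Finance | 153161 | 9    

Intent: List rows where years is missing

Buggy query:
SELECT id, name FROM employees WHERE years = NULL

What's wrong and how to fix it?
Bug: Comparing to NULL with '=' never matches; NULL = NULL is unknown, not true

Fix: Replace '= NULL' with 'IS NULL'

Corrected query:
SELECT id, name FROM employees WHERE years IS NULL

Result:
id | name 
---+------
1  | Frank
2  | Alice
4  | Bob  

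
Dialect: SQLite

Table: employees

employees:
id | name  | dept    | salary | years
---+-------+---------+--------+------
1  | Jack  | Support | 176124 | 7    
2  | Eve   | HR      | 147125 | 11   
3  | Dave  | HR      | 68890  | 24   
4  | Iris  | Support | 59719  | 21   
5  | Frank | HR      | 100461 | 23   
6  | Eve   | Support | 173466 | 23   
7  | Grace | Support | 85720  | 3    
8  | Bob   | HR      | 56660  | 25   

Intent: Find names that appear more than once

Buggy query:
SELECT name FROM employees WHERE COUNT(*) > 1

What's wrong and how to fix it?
Bug: WHERE can't reference COUNT(*); aggregates are computed after WHERE

Fix: Group first, then use HAVING for the count condition

Corrected query:
SELECT name FROM employees GROUP BY name HAVING COUNT(*) > 1

Result:
name
----
Eve 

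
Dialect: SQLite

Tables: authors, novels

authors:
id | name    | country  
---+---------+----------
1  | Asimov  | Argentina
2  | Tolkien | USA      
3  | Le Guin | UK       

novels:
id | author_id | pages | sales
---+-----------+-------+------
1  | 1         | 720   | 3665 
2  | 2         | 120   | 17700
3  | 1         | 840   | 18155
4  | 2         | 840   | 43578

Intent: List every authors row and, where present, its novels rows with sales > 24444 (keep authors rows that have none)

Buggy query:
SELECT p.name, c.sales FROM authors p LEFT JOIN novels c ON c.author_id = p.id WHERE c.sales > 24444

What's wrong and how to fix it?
Bug: A WHERE condition on the right-hand table after LEFT JOIN drops unmatched parents

Fix: Put 'c.sales > 24444' in the JOIN's ON clause instead of WHERE

Corrected query:
SELECT p.name, c.sales FROM authors p LEFT JOIN novels c ON c.author_id = p.id AND c.sales > 24444

Result:
name    | sales
--------+------
Asimov  | NULL 
Tolkien | 43578
Le Guin | NULL 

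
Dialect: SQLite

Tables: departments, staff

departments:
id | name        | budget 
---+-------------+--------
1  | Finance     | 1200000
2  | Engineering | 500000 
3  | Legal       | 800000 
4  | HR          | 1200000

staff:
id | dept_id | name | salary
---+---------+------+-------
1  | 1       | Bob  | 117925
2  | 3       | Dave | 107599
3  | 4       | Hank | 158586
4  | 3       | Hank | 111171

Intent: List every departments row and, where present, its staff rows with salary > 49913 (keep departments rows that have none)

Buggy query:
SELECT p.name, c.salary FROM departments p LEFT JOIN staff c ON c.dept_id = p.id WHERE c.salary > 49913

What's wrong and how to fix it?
Bug: A WHERE condition on the right-hand table after LEFT JOIN drops unmatched parents

Fix: Put 'c.salary > 49913' in the JOIN's ON clause instead of WHERE

Corrected query:
SELECT p.name, c.salary FROM departments p LEFT JOIN staff c ON c.dept_id = p.id AND c.salary > 49913

Result:
name        | salary
------------+-------
Finance     | 117925
Engineering | NULL  
Legal       | 107599
Legal       | 111171
HR          | 158586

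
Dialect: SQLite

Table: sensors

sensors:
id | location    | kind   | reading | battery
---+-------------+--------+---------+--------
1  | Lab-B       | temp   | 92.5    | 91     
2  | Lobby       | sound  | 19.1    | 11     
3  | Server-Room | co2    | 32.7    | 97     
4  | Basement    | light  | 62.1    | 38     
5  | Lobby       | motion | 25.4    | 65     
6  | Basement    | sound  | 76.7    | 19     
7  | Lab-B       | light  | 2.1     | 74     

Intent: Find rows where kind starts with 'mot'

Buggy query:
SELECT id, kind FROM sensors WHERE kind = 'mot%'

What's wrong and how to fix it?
Bug: Wildcards only work with LIKE; '=' treats '%' as a literal character

Fix: Replace '=' with LIKE so 'mot%' is treated as a pattern

Corrected query:
SELECT id, kind FROM sensors WHERE kind LIKE 'mot%'

Result:
id | kind  
---+-------
5  | motion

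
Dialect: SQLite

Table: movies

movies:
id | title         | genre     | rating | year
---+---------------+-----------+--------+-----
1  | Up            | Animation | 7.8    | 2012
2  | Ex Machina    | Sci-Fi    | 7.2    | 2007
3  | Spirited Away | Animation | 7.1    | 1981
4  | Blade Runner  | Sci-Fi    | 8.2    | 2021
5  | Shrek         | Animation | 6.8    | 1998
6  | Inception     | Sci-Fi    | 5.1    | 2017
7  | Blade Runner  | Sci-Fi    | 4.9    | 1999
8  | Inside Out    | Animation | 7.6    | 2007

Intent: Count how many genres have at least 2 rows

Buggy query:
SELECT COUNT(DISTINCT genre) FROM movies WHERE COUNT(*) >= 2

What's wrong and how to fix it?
Bug: COUNT(*) cannot appear in WHERE; the per-group count doesn't exist yet

Fix: Use a subquery that GROUPs and filters with HAVING, then count its rows

Corrected query:
SELECT COUNT(*) FROM (SELECT genre FROM movies GROUP BY genre HAVING COUNT(*) >= 2)

Result:
COUNT(*)
--------
2       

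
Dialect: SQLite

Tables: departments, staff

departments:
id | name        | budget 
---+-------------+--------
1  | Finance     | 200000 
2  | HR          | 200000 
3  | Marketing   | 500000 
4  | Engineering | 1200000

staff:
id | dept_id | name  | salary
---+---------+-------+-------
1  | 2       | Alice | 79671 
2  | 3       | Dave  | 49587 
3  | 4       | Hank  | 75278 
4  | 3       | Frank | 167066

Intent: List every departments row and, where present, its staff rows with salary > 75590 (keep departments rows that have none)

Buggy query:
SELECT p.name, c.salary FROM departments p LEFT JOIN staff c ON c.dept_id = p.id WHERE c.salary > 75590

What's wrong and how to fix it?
Bug: Filtering c.salary in WHERE discards the NULL rows produced by LEFT JOIN, turning it into an inner join

Fix: Move the right-table condition into the ON clause so unmatched parents are kept

Corrected query:
SELECT p.name, c.salary FROM departments p LEFT JOIN staff c ON c.dept_id = p.id AND c.salary > 75590

Result:
name        | salary
------------+-------
Finance     | NULL  
HR          | 79671 
Marketing   | 167066
Engineering | NULL  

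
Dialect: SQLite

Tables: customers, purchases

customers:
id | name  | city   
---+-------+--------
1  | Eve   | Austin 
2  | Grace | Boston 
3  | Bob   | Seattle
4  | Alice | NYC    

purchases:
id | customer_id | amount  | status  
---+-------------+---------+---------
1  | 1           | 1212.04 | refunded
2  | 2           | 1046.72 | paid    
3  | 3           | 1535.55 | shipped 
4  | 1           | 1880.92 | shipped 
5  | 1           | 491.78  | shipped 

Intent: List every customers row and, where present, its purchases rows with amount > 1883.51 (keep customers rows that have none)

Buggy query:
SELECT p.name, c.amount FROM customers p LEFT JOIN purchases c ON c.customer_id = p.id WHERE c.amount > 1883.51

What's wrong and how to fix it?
Bug: Filtering c.amount in WHERE discards the NULL rows produced by LEFT JOIN, turning it into an inner join

Fix: Move the right-table condition into the ON clause so unmatched parents are kept

Corrected query:
SELECT p.name, c.amount FROM customers p LEFT JOIN purchases c ON c.customer_id = p.id AND c.amount > 1883.51

Result:
name  | amount
------+-------
Eve   | NULL  
Grace | NULL  
Bob   | NULL  
Alice | NULL  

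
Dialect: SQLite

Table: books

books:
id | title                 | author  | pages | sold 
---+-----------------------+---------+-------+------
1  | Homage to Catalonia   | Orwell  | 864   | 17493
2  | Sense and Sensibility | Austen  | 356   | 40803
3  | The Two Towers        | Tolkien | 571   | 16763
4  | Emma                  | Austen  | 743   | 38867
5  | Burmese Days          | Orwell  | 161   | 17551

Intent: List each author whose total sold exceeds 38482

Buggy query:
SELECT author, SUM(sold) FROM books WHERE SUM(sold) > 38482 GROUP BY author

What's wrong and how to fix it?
Bug: Aggregate functions cannot appear in a WHERE clause

Fix: Move the aggregate condition to a HAVING clause

Corrected query:
SELECT author, SUM(sold) FROM books GROUP BY author HAVING SUM(sold) > 38482

Result:
author | SUM(sold)
-------+----------
Austen | 79670    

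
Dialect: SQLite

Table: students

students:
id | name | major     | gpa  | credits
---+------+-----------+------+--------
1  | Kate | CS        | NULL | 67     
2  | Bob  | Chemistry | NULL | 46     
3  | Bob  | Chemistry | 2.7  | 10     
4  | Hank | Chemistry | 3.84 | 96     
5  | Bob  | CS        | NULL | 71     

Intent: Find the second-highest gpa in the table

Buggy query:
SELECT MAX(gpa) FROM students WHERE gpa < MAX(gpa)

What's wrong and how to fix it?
Bug: The inner MAX is an aggregate inside WHERE, which is not allowed

Fix: Put the inner MAX in a scalar subquery

Corrected query:
SELECT MAX(gpa) FROM students WHERE gpa < (SELECT MAX(gpa) FROM students)

Result:
MAX(gpa)
--------
2.7     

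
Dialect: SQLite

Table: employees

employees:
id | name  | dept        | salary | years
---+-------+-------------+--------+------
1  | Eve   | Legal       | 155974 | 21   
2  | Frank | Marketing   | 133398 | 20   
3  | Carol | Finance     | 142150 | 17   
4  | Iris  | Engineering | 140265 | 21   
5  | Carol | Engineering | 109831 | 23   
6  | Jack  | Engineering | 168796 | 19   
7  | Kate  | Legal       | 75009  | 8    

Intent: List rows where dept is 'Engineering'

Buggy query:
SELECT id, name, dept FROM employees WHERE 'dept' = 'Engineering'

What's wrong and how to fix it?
Bug: Single quotes denote string literals in SQL; the column name is being compared as a constant string

Fix: Remove the quotes around the column name (or use double quotes for an identifier)

Corrected query:
SELECT id, name, dept FROM employees WHERE dept = 'Engineering'

Result:
id | name  | dept       
---+-------+------------
4  | Iris  | Engineering
5  | Carol | Engineering
6  | Jack  | Engineering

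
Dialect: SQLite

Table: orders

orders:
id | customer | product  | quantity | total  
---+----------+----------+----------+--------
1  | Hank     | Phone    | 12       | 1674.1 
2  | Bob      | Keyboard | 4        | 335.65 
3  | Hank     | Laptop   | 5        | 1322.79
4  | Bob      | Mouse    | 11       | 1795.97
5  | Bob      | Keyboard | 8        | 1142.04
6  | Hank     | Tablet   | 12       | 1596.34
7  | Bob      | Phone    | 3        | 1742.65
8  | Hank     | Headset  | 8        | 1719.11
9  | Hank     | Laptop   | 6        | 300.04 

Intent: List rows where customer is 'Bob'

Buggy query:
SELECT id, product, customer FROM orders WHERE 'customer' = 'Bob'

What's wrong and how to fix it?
Bug: 'customer' in single quotes is a string literal, not the column; the comparison is literal-vs-literal and never true

Fix: Reference the column as customer without single quotes

Corrected query:
SELECT id, product, customer FROM orders WHERE customer = 'Bob'

Result:
id | product  | customer
---+----------+---------
2  | Keyboard | Bob     
4  | Mouse    | Bob     
5  | Keyboard | Bob     
7  | Phone    | Bob     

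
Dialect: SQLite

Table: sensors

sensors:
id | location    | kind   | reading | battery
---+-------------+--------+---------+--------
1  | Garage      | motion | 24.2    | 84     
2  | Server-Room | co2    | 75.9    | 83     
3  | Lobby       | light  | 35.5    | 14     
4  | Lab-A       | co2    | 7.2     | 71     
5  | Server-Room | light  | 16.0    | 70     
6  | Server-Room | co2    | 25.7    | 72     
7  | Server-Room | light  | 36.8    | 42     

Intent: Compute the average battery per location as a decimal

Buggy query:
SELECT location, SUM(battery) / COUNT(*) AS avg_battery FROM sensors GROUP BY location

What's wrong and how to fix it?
Bug: Both operands are integers, so '/' performs integer division and truncates

Fix: Cast one side to REAL so the division keeps the fractional part

Corrected query:
SELECT location, SUM(battery) * 1.0 / COUNT(*) AS avg_battery FROM sensors GROUP BY location

Result:
location    | avg_battery
------------+------------
Garage      | 84         
Lab-A       | 71         
Lobby       | 14         
Server-Room | 66.75      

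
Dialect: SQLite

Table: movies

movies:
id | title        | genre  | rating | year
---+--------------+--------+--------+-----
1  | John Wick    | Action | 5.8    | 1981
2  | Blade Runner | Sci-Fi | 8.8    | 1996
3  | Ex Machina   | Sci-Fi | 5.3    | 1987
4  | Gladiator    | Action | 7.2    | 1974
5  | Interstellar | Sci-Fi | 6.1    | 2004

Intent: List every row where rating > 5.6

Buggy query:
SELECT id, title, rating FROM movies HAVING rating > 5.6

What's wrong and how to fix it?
Bug: HAVING filters the output of aggregation, but this query has no GROUP BY and no aggregate functions, so SQLite rejects it (HAVING clause on a non-aggregate query); the condition here is per row

Fix: Replace HAVING with WHERE since the condition applies to individual rows

Corrected query:
SELECT id, title, rating FROM movies WHERE rating > 5.6

Result:
id | title        | rating
---+--------------+-------
1  | John Wick    | 5.8   
2  | Blade Runner | 8.8   
4  | Gladiator    | 7.2   
5  | Interstellar | 6.1   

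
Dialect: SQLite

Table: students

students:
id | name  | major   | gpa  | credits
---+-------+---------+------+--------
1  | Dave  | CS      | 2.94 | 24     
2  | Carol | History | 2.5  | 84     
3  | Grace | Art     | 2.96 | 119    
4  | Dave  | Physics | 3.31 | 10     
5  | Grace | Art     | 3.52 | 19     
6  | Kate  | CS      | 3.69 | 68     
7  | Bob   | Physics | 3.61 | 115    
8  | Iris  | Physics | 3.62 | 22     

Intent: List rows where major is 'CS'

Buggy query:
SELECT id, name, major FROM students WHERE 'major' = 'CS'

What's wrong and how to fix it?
Bug: Single quotes denote string literals in SQL; the column name is being compared as a constant string

Fix: Remove the quotes around the column name (or use double quotes for an identifier)

Corrected query:
SELECT id, name, major FROM students WHERE major = 'CS'

Result:
id | name | major
---+------+------
1  | Dave | CS   
6  | Kate | CS   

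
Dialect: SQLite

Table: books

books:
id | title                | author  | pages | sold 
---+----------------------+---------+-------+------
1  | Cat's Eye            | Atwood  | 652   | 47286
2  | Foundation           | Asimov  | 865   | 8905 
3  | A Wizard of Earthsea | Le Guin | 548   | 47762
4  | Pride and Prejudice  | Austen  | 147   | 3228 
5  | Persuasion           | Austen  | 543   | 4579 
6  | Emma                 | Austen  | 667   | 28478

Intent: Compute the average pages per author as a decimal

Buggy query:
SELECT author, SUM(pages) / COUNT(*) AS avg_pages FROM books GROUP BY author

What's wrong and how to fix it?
Bug: SUM(pages) and COUNT(*) are both integers; the division truncates the fractional part

Fix: Multiply by 1.0 (or CAST to REAL) to force floating-point division

Corrected query:
SELECT author, SUM(pages) * 1.0 / COUNT(*) AS avg_pages FROM books GROUP BY author

Result:
author  | avg_pages 
--------+-----------
Asimov  | 865       
Atwood  | 652       
Austen  | 452.333333
Le Guin | 548       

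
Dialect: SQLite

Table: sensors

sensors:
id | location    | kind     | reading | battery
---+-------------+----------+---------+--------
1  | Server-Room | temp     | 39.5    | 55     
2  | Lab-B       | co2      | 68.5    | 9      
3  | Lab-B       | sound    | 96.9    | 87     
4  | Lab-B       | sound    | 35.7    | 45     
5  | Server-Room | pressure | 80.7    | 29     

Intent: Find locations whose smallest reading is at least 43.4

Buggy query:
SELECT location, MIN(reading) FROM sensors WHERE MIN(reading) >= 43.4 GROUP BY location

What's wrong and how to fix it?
Bug: Aggregates like MIN are computed per group after WHERE runs

Fix: Use HAVING for the per-group MIN condition

Corrected query:
SELECT location, MIN(reading) FROM sensors GROUP BY location HAVING MIN(reading) >= 43.4

Result:
(no rows)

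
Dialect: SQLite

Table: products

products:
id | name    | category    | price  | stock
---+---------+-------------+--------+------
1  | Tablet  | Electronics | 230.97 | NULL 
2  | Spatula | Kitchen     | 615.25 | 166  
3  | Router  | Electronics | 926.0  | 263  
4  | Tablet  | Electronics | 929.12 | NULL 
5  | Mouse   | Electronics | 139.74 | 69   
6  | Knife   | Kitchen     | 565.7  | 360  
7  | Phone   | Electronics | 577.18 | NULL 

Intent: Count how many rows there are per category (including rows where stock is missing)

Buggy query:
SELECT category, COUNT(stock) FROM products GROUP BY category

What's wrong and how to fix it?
Bug: COUNT(stock) skips NULLs, so groups with missing stock are undercounted

Fix: Use COUNT(*) to count all rows regardless of NULL

Corrected query:
SELECT category, COUNT(*) FROM products GROUP BY category

Result:
category    | COUNT(*)
------------+---------
Electronics | 5       
Kitchen     | 2       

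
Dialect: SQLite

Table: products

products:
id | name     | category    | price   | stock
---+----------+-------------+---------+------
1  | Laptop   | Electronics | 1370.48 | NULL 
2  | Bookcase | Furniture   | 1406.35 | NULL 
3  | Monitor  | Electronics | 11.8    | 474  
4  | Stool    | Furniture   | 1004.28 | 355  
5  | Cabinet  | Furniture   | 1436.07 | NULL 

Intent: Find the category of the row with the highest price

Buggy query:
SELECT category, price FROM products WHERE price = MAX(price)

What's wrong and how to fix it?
Bug: MAX(price) is an aggregate and cannot be used directly in WHERE

Fix: Use a subquery: WHERE price = (SELECT MAX(price) FROM products)

Corrected query:
SELECT category, price FROM products WHERE price = (SELECT MAX(price) FROM products)

Result:
category  | price  
----------+--------
Furniture | 1436.07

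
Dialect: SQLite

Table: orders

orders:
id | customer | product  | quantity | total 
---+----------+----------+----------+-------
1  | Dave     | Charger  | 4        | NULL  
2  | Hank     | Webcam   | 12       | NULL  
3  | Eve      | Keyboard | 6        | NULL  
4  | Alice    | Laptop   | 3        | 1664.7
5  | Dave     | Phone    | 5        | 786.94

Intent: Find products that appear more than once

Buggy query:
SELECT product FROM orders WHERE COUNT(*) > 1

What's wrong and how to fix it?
Bug: COUNT(*) is an aggregate and cannot be used in WHERE

Fix: Group first, then use HAVING for the count condition

Corrected query:
SELECT product FROM orders GROUP BY product HAVING COUNT(*) > 1

Result:
(no rows)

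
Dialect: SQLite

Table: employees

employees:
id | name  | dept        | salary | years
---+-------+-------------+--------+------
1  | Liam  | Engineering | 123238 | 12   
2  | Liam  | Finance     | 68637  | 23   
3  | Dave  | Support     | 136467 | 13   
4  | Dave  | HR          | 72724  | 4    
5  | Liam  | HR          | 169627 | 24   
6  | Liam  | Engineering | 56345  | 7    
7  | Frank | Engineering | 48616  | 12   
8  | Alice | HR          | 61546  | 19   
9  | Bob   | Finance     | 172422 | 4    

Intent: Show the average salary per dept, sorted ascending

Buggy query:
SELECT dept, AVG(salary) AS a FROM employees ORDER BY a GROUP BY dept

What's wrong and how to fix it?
Bug: ORDER BY appears before GROUP BY; SQL clause order requires GROUP BY first

Fix: Move ORDER BY to the end, after GROUP BY

Corrected query:
SELECT dept, AVG(salary) AS a FROM employees GROUP BY dept ORDER BY a

Result:
dept        | a           
------------+-------------
Engineering | 76066.333333
HR          | 101299      
Finance     | 120529.5    
Support     | 136467      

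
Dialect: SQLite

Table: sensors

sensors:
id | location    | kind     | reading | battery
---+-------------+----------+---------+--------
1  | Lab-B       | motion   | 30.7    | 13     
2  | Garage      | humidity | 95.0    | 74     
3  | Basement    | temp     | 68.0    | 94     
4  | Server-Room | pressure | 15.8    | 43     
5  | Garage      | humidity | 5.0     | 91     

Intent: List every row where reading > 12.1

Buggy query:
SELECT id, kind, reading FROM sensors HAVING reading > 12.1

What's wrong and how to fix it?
Bug: This is a non-aggregate query (no GROUP BY, no aggregates), so in SQLite the HAVING clause is invalid here; a row-level condition belongs in WHERE

Fix: Replace HAVING with WHERE since the condition applies to individual rows

Corrected query:
SELECT id, kind, reading FROM sensors WHERE reading > 12.1

Result:
id | kind     | reading
---+----------+--------
1  | motion   | 30.7   
2  | humidity | 95     
3  | temp     | 68     
4  | pressure | 15.8   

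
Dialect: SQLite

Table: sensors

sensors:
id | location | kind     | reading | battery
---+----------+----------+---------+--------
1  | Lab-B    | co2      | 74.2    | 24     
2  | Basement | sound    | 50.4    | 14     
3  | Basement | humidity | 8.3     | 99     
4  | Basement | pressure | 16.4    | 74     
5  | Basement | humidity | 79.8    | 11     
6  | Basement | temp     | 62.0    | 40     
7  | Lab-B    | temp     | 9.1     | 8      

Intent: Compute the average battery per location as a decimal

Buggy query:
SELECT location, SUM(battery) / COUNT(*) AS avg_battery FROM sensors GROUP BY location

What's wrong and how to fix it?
Bug: Both operands are integers, so '/' performs integer division and truncates

Fix: Multiply by 1.0 (or CAST to REAL) to force floating-point division

Corrected query:
SELECT location, SUM(battery) * 1.0 / COUNT(*) AS avg_battery FROM sensors GROUP BY location

Result:
location | avg_battery
---------+------------
Basement | 47.6       
Lab-B    | 16         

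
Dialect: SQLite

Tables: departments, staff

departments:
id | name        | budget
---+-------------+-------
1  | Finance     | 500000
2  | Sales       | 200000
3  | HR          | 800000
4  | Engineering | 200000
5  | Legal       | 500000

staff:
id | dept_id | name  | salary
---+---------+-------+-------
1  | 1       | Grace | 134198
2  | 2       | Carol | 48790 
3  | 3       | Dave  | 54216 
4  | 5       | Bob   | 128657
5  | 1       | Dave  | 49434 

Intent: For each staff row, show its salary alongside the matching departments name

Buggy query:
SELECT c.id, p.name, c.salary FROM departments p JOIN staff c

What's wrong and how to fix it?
Bug: Missing join condition: each staff row is matched to all departments rows instead of just its own

Fix: Add ON c.dept_id = p.id to the JOIN

Corrected query:
SELECT c.id, p.name, c.salary FROM departments p JOIN staff c ON c.dept_id = p.id

Result:
id | name    | salary
---+---------+-------
1  | Finance | 134198
2  | Sales   | 48790 
3  | HR      | 54216 
4  | Legal   | 128657
5  | Finance | 49434 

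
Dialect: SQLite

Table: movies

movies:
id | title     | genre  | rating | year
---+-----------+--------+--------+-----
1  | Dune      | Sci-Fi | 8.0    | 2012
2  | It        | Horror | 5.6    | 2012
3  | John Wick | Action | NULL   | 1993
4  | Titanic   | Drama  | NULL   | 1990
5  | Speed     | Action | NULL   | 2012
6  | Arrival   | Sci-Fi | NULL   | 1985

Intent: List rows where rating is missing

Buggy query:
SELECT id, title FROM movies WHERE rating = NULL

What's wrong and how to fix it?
Bug: Comparing to NULL with '=' never matches; NULL = NULL is unknown, not true

Fix: Use IS NULL to test for NULL

Corrected query:
SELECT id, title FROM movies WHERE rating IS NULL

Result:
id | title    
---+----------
3  | John Wick
4  | Titanic  
5  | Speed    
6  | Arrival  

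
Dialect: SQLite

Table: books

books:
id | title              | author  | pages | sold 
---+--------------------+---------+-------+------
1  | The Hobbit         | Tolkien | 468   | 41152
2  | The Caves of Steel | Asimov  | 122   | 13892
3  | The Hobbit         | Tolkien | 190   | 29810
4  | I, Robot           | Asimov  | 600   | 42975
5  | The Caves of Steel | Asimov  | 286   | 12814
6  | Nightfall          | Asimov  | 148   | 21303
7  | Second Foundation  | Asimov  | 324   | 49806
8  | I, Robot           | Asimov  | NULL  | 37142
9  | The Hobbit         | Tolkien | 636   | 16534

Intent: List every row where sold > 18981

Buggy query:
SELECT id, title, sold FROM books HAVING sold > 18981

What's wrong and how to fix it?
Bug: HAVING filters the output of aggregation, but this query has no GROUP BY and no aggregate functions, so SQLite rejects it (HAVING clause on a non-aggregate query); the condition here is per row

Fix: Use WHERE for row-level filtering

Corrected query:
SELECT id, title, sold FROM books WHERE sold > 18981

Result:
id | title             | sold 
---+-------------------+------
1  | The Hobbit        | 41152
3  | The Hobbit        | 29810
4  | I, Robot          | 42975
6  | Nightfall         | 21303
7  | Second Foundation | 49806
8  | I, Robot          | 37142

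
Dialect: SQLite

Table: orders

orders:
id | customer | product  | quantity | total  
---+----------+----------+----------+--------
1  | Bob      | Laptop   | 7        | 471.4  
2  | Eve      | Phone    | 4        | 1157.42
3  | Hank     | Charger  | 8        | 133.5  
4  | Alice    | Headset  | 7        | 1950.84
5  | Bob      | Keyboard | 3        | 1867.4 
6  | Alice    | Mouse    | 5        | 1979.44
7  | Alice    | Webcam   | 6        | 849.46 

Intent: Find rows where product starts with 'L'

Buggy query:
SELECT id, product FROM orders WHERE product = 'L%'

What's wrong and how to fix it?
Bug: '=' compares the literal string including the % character; pattern matching needs LIKE

Fix: Replace '=' with LIKE so 'L%' is treated as a pattern

Corrected query:
SELECT id, product FROM orders WHERE product LIKE 'L%'

Result:
id | product
---+--------
1  | Laptop 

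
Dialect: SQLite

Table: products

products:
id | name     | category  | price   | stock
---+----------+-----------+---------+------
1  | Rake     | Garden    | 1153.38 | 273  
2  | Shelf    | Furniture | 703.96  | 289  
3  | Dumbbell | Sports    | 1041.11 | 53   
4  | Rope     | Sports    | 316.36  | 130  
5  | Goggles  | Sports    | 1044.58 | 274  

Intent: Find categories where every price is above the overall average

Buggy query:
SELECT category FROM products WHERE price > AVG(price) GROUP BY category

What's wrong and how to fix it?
Bug: AVG() is an aggregate; it can't sit directly in WHERE

Fix: Compute the overall average in a scalar subquery and compare each group's MIN against it in HAVING

Corrected query:
SELECT category FROM products GROUP BY category HAVING MIN(price) > (SELECT AVG(price) FROM products)

Result:
category
--------
Garden  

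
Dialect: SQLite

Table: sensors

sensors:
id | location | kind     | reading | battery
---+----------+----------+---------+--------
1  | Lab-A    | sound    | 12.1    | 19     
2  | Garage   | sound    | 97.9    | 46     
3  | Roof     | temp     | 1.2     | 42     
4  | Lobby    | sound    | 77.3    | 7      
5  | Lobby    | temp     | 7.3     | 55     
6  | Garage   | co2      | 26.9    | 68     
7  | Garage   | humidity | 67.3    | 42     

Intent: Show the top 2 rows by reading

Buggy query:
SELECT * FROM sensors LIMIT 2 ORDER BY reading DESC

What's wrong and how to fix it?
Bug: ORDER BY cannot follow LIMIT; LIMIT is the final clause

Fix: Sort with ORDER BY, then apply LIMIT

Corrected query:
SELECT * FROM sensors ORDER BY reading DESC LIMIT 2

Result:
id | location | kind  | reading | battery
---+----------+-------+---------+--------
2  | Garage   | sound | 97.9    | 46     
4  | Lobby    | sound | 77.3    | 7      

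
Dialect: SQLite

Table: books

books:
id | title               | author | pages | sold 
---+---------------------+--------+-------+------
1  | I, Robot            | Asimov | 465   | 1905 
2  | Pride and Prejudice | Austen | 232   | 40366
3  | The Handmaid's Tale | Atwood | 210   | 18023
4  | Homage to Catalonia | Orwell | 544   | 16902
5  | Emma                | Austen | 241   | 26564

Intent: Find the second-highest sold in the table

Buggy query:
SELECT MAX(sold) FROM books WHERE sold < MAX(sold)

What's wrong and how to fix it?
Bug: The inner MAX is an aggregate inside WHERE, which is not allowed

Fix: Put the inner MAX in a scalar subquery

Corrected query:
SELECT MAX(sold) FROM books WHERE sold < (SELECT MAX(sold) FROM books)

Result:
MAX(sold)
---------
26564    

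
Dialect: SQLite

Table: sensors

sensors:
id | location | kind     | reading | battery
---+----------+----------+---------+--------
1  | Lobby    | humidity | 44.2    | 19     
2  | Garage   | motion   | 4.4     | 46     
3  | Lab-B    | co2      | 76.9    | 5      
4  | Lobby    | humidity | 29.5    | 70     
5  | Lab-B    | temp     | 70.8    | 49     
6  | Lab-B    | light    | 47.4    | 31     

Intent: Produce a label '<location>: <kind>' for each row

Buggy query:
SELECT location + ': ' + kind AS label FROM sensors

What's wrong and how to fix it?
Bug: '+' is numeric addition; on text columns SQLite converts them to 0 instead of concatenating

Fix: Replace + with || to concatenate text

Corrected query:
SELECT location || ': ' || kind AS label FROM sensors

Result:
label          
---------------
Lobby: humidity
Garage: motion 
Lab-B: co2     
Lobby: humidity
Lab-B: temp    
Lab-B: light   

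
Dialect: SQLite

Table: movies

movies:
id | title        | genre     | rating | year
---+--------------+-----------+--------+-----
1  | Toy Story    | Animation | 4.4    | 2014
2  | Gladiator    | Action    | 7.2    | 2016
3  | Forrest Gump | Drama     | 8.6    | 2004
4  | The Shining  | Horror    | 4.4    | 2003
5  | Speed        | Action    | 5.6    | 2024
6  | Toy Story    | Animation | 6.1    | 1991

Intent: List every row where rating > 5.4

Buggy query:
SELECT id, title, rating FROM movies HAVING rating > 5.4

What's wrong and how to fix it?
Bug: HAVING filters the output of aggregation, but this query has no GROUP BY and no aggregate functions, so SQLite rejects it (HAVING clause on a non-aggregate query); the condition here is per row

Fix: Replace HAVING with WHERE since the condition applies to individual rows

Corrected query:
SELECT id, title, rating FROM movies WHERE rating > 5.4

Result:
id | title        | rating
---+--------------+-------
2  | Gladiator    | 7.2   
3  | Forrest Gump | 8.6   
5  | Speed        | 5.6   
6  | Toy Story    | 6.1   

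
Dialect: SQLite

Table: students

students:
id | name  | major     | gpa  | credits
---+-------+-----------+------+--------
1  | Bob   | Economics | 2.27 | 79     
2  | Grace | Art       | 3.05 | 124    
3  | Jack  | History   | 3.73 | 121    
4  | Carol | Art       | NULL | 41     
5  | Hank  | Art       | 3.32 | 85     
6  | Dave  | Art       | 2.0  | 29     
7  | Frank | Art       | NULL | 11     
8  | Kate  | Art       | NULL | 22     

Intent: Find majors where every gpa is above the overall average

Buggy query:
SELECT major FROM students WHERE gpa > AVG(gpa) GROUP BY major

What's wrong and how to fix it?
Bug: AVG() is an aggregate; it can't sit directly in WHERE

Fix: Use a subquery for AVG and a HAVING MIN(...) filter so the condition holds for every row in the group

Corrected query:
SELECT major FROM students GROUP BY major HAVING MIN(gpa) > (SELECT AVG(gpa) FROM students)

Result:
major  
-------
History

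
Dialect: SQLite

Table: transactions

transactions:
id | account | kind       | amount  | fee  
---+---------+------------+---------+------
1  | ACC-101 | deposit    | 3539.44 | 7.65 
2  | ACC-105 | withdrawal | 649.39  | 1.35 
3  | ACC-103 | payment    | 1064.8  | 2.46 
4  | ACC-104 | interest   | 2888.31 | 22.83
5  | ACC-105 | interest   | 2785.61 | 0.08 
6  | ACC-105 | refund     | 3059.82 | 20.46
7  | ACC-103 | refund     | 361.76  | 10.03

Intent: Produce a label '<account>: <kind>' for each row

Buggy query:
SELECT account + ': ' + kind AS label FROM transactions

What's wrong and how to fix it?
Bug: SQLite uses || for string concatenation; + coerces text to numbers (yielding 0)

Fix: Use the || operator for string concatenation

Corrected query:
SELECT account || ': ' || kind AS label FROM transactions

Result:
label              
-------------------
ACC-101: deposit   
ACC-105: withdrawal
ACC-103: payment   
ACC-104: interest  
ACC-105: interest  
ACC-105: refund    
ACC-103: refund    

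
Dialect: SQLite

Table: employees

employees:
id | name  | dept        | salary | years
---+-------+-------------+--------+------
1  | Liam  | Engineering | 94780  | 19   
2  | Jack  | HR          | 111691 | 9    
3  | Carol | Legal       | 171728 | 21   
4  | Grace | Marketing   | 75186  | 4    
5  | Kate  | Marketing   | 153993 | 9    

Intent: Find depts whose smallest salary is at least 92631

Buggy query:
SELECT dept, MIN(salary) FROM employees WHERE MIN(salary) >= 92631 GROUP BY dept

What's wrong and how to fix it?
Bug: Aggregates like MIN are computed per group after WHERE runs

Fix: Use HAVING for the per-group MIN condition

Corrected query:
SELECT dept, MIN(salary) FROM employees GROUP BY dept HAVING MIN(salary) >= 92631

Result:
dept        | MIN(salary)
------------+------------
Engineering | 94780      
HR          | 111691     
Legal       | 171728     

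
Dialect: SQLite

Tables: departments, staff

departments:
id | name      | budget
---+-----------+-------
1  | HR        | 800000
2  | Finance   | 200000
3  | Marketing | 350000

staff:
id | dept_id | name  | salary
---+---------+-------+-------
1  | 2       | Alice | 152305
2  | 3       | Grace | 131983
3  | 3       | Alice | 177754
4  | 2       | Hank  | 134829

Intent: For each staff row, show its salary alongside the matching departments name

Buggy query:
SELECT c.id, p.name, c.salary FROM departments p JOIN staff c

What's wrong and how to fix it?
Bug: Missing join condition: each staff row is matched to all departments rows instead of just its own

Fix: Specify the join condition linking the foreign key to the parent id

Corrected query:
SELECT c.id, p.name, c.salary FROM departments p JOIN staff c ON c.dept_id = p.id

Result:
id | name      | salary
---+-----------+-------
1  | Finance   | 152305
2  | Marketing | 131983
3  | Marketing | 177754
4  | Finance   | 134829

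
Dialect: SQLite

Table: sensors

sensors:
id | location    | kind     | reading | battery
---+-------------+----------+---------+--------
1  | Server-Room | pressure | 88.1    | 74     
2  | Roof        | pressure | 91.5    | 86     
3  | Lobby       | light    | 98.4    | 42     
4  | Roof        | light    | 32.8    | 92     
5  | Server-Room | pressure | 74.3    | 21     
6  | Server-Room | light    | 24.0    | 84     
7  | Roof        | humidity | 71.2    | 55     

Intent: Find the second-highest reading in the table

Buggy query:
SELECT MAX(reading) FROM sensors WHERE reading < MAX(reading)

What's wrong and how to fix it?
Bug: The inner MAX is an aggregate inside WHERE, which is not allowed

Fix: Compute the overall MAX in a subquery, then take MAX of rows below it

Corrected query:
SELECT MAX(reading) FROM sensors WHERE reading < (SELECT MAX(reading) FROM sensors)

Result:
MAX(reading)
------------
91.5        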